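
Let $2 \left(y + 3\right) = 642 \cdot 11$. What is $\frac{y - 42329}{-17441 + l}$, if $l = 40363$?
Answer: $- \frac{38801}{22922} \approx -1.6927$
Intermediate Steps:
$y = 3528$ ($y = -3 + \frac{642 \cdot 11}{2} = -3 + \frac{1}{2} \cdot 7062 = -3 + 3531 = 3528$)
$\frac{y - 42329}{-17441 + l} = \frac{3528 - 42329}{-17441 + 40363} = - \frac{38801}{22922}$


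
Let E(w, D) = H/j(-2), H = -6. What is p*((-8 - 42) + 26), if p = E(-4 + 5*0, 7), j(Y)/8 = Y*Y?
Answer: 9/2 ≈ 4.5000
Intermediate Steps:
j(Y) = 8*Y² (j(Y) = 8*(Y*Y) = 8*Y²)
E(w, D) = -3/16 (E(w, D) = -6/(8*(-2)²) = -6/(8*4) = -6/32 = -6*1/32 = -3/16)
p = -3/16 ≈ -0.18750
p*((-8 - 42) + 26) = -3*((-8 - 42) + 26)/16 = -3*(-50 + 26)/16 = -3/16*(-24) = 9/2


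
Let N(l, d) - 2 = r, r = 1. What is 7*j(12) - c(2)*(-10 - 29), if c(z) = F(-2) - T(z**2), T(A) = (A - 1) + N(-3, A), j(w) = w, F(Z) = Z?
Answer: -228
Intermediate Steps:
N(l, d) = 3 (N(l, d) = 2 + 1 = 3)
T(A) = 2 + A (T(A) = (A - 1) + 3 = (-1 + A) + 3 = 2 + A)
c(z) = -4 - z**2 (c(z) = -2 - (2 + z**2) = -2 + (-2 - z**2) = -4 - z**2)
7*j(12) - c(2)*(-10 - 29) = 7*12 - (-4 - 1*2**2)*(-10 - 29) = 84 - (-4 - 1*4)*(-39) = 84 - (-4 - 4)*(-39) = 84 - (-8)*(-39) = 84 - 1*312 = 84 - 312 = -228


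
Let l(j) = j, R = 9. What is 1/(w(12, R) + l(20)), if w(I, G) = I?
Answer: 1/32 ≈ 0.031250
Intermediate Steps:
1/(w(12, R) + l(20)) = 1/(12 + 20) = 1/32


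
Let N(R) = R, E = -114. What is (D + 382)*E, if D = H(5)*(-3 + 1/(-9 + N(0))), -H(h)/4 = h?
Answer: -151924/3 ≈ -50641.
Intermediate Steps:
H(h) = -4*h
D = 560/9 (D = (-4*5)*(-3 + 1/(-9 + 0)) = -20*(-3 + 1/(-9)) = -20*(-3 - 1/9) = -20*(-28/9) = 560/9 ≈ 62.222)
(D + 382)*E = (560/9 + 382)*(-114) = (3998/9)*(-114) = -151924/3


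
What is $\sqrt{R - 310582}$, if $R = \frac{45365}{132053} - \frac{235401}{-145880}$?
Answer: $\frac{i \sqrt{15583488911892564501930}}{223998740} \approx 557.3 i$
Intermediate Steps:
$R = \frac{876819871}{447997480}$ ($R = 45365 \cdot \frac{1}{132053} - - \frac{235401}{145880} = \frac{1055}{3071} + \frac{235401}{145880} = \frac{876819871}{447997480} \approx 1.9572$)
$\sqrt{R - 310582} = \sqrt{\frac{876819871}{447997480} - 310582} = \sqrt{- \frac{139139076513489}{447997480}} = \frac{i \sqrt{15583488911892564501930}}{223998740}$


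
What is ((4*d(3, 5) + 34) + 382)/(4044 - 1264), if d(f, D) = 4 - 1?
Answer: 107/695 ≈ 0.15396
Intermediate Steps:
d(f, D) = 3
((4*d(3, 5) + 34) + 382)/(4044 - 1264) = ((4*3 + 34) + 382)/(4044 - 1264) = ((12 + 34) + 382)/2780 = (46 + 382)*(1/2780) = 428*(1/2780) = 107/695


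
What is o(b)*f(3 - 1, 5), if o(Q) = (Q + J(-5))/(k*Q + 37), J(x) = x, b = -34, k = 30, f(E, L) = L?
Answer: 195/983 ≈ 0.19837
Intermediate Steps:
o(Q) = (-5 + Q)/(37 + 30*Q) (o(Q) = (Q - 5)/(30*Q + 37) = (-5 + Q)/(37 + 30*Q))
o(b)*f(3 - 1, 5) = ((-5 - 34)/(37 + 30*(-34)))*5 = (-39/(37 - 1020))*5 = (-39/(-983))*5 = -1/983*(-39)*5 = (39/983)*5 = 195/983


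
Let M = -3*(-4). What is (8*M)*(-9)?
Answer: -864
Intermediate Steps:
M = 12
(8*M)*(-9) = (8*12)*(-9) = 96*(-9) = -864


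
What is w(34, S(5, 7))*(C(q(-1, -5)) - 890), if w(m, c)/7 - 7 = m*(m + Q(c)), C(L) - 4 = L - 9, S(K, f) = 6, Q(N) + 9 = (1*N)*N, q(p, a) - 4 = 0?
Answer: -12979197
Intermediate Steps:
q(p, a) = 4 (q(p, a) = 4 + 0 = 4)
Q(N) = -9 + N**2 (Q(N) = -9 + (1*N)*N = -9 + N*N = -9 + N**2)
C(L) = -5 + L (C(L) = 4 + (L - 9) = 4 + (-9 + L) = -5 + L)
w(m, c) = 49 + 7*m*(-9 + m + c**2) (w(m, c) = 49 + 7*(m*(m + (-9 + c**2))) = 49 + 7*(m*(-9 + m + c**2)) = 49 + 7*m*(-9 + m + c**2))
w(34, S(5, 7))*(C(q(-1, -5)) - 890) = (49 + 7*34**2 + 7*34*(-9 + 6**2))*((-5 + 4) - 890) = (49 + 7*1156 + 7*34*(-9 + 36))*(-1 - 890) = (49 + 8092 + 7*34*27)*(-891) = (49 + 8092 + 6426)*(-891) = 14567*(-891) = -12979197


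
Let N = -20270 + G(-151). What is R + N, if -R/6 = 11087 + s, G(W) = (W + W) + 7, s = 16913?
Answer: -188565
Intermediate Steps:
G(W) = 7 + 2*W (G(W) = 2*W + 7 = 7 + 2*W)
N = -20565 (N = -20270 + (7 + 2*(-151)) = -20270 + (7 - 302) = -20270 - 295 = -20565)
R = -168000 (R = -6*(11087 + 16913) = -6*28000 = -168000)
R + N = -168000 - 20565 = -188565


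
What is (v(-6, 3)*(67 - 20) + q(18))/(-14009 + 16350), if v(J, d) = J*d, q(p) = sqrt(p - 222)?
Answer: -846/2341 + 2*I*sqrt(51)/2341 ≈ -0.36138 + 0.0061012*I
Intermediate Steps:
q(p) = sqrt(-222 + p)
(v(-6, 3)*(67 - 20) + q(18))/(-14009 + 16350) = ((-6*3)*(67 - 20) + sqrt(-222 + 18))/(-14009 + 16350) = (-18*47 + sqrt(-204))/2341 = (-846 + 2*I*sqrt(51))*(1/2341) = -846/2341 + 2*I*sqrt(51)/2341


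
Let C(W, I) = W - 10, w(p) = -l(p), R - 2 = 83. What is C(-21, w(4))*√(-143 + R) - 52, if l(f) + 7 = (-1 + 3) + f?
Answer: -52 - 31*I*√58 ≈ -52.0 - 236.09*I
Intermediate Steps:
R = 85 (R = 2 + 83 = 85)
l(f) = -5 + f (l(f) = -7 + ((-1 + 3) + f) = -7 + (2 + f) = -5 + f)
w(p) = 5 - p (w(p) = -(-5 + p) = 5 - p)
C(W, I) = -10 + W
C(-21, w(4))*√(-143 + R) - 52 = (-10 - 21)*√(-143 + 85) - 52 = -31*I*√58 - 52 = -52 - 31*I*√58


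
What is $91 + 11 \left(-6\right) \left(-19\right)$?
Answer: $1345$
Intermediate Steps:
$91 + 11 \left(-6\right) \left(-19\right) = 91 - -1254 = 91 + 1254 = 1345$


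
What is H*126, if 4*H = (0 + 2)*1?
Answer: 63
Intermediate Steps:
H = ½ (H = ((0 + 2)*1)/4 = (2*1)/4 = (¼)*2 = ½ ≈ 0.50000)
H*126 = (½)*126 = 63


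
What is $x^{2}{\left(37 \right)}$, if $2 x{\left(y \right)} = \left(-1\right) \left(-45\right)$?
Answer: $\frac{2025}{4} \approx 506.25$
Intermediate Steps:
$x{\left(y \right)} = \frac{45}{2}$ ($x{\left(y \right)} = \frac{\left(-1\right) \left(-45\right)}{2} = \frac{1}{2} \cdot 45 = \frac{45}{2}$)
$x^{2}{\left(37 \right)} = \left(\frac{45}{2}\right)^{2} = \frac{2025}{4}$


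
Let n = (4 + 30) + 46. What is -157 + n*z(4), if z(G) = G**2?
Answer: 1123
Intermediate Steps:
n = 80 (n = 34 + 46 = 80)
-157 + n*z(4) = -157 + 80*4**2 = -157 + 80*16 = -157 + 1280 = 1123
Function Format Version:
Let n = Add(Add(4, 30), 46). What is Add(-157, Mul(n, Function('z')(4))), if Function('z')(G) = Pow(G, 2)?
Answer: 1123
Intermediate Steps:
n = 80 (n = Add(34, 46) = 80)
Add(-157, Mul(n, Function('z')(4))) = Add(-157, Mul(80, Pow(4, 2))) = Add(-157, Mul(80, 16)) = Add(-157, 1280) = 1123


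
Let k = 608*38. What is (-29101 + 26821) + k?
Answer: 20824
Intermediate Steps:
k = 23104
(-29101 + 26821) + k = (-29101 + 26821) + 23104 = -2280 + 23104 = 20824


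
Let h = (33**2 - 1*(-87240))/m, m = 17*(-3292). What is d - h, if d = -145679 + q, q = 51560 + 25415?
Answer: -3844862327/55964 ≈ -68702.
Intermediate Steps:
m = -55964
q = 76975
d = -68704 (d = -145679 + 76975 = -68704)
h = -88329/55964 (h = (33**2 - 1*(-87240))/(-55964) = (1089 + 87240)*(-1/55964) = 88329*(-1/55964) = -88329/55964 ≈ -1.5783)
d - h = -68704 - 1*(-88329/55964) = -68704 + 88329/55964 = -3844862327/55964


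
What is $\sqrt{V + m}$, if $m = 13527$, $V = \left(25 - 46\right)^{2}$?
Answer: $12 \sqrt{97} \approx 118.19$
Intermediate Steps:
$V = 441$ ($V = \left(-21\right)^{2} = 441$)
$\sqrt{V + m} = \sqrt{441 + 13527} = \sqrt{13968} = 12 \sqrt{97}$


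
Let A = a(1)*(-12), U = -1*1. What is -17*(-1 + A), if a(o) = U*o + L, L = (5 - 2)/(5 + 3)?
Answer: -221/2 ≈ -110.50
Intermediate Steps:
U = -1
L = 3/8 ≈ 0.37500
a(o) = 3/8 - o (a(o) = -o + 3/8 = 3/8 - o)
A = 15/2 (A = (3/8 - 1*1)*(-12) = (3/8 - 1)*(-12) = -5/8*(-12) = 15/2 ≈ 7.5000)
-17*(-1 + A) = -17*(-1 + 15/2) = -17*13/2 = -221/2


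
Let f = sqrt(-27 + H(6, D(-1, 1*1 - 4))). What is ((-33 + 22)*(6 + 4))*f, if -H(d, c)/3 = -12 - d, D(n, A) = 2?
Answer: -330*sqrt(3) ≈ -571.58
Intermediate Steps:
H(d, c) = 36 + 3*d (H(d, c) = -3*(-12 - d) = 36 + 3*d)
f = 3*sqrt(3) (f = sqrt(-27 + (36 + 3*6)) = sqrt(-27 + (36 + 18)) = sqrt(-27 + 54) = sqrt(27) = 3*sqrt(3) ≈ 5.1962)
((-33 + 22)*(6 + 4))*f = ((-33 + 22)*(6 + 4))*(3*sqrt(3)) = (-11*10)*(3*sqrt(3)) = -330*sqrt(3)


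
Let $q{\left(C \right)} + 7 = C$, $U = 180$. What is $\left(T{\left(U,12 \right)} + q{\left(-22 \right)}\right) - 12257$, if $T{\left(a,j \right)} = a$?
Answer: $-12106$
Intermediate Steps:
$q{\left(C \right)} = -7 + C$
$\left(T{\left(U,12 \right)} + q{\left(-22 \right)}\right) - 12257 = \left(180 - 29\right) - 12257 = 151 - 12257 = -12106$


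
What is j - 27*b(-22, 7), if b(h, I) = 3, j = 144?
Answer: 63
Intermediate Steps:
j - 27*b(-22, 7) = 144 - 27*3 = 144 - 81 = 63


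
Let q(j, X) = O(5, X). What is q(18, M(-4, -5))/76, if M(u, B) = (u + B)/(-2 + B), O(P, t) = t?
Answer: 9/532 ≈ 0.016917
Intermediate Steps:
M(u, B) = (B + u)/(-2 + B)
q(j, X) = X
q(18, M(-4, -5))/76 = ((-5 - 4)/(-2 - 5))/76 = (-9/(-7))*(1/76) = -⅐*(-9)*(1/76) = (9/7)*(1/76) = 9/532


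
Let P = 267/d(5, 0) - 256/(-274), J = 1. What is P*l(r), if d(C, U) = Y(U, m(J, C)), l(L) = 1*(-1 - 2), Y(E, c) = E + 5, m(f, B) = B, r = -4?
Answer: -111657/685 ≈ -163.00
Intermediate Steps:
Y(E, c) = 5 + E
l(L) = -3 (l(L) = 1*(-3) = -3)
d(C, U) = 5 + U
P = 37219/685 (P = 267/(5 + 0) - 256/(-274) = 267/5 - 256*(-1/274) = 267*(1/5) + 128/137 = 267/5 + 128/137 = 37219/685 ≈ 54.334)
P*l(r) = (37219/685)*(-3) = -111657/685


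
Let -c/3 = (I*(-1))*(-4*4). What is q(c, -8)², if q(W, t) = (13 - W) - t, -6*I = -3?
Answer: 2025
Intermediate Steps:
I = ½ (I = -⅙*(-3) = ½ ≈ 0.50000)
c = -24 (c = -3*(½)*(-1)*(-4*4) = -(-3)*(-16)/2 = -3*8 = -24)
q(W, t) = 13 - W - t
q(c, -8)² = (13 - 1*(-24) - 1*(-8))² = (13 + 24 + 8)² = 45² = 2025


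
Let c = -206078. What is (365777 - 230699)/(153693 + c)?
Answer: -135078/52385 ≈ -2.5786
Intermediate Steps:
(365777 - 230699)/(153693 + c) = (365777 - 230699)/(153693 - 206078) = 135078/(-52385) = 135078*(-1/52385) = -135078/52385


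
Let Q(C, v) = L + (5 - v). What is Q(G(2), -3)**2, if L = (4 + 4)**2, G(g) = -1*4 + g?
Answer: 5184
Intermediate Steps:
G(g) = -4 + g
L = 64 (L = 8**2 = 64)
Q(C, v) = 69 - v (Q(C, v) = 64 + (5 - v) = 69 - v)
Q(G(2), -3)**2 = (69 - 1*(-3))**2 = (69 + 3)**2 = 72**2 = 5184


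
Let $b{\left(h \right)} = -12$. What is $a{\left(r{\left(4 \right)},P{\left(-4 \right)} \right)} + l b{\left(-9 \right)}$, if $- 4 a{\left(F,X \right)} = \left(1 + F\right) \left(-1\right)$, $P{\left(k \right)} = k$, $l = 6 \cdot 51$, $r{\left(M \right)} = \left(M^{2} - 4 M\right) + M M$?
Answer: $- \frac{14671}{4} \approx -3667.8$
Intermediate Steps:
$r{\left(M \right)} = - 4 M + 2 M^{2}$ ($r{\left(M \right)} = \left(M^{2} - 4 M\right) + M^{2} = - 4 M + 2 M^{2}$)
$l = 306$
$a{\left(F,X \right)} = \frac{1}{4} + \frac{F}{4}$ ($a{\left(F,X \right)} = - \frac{\left(1 + F\right) \left(-1\right)}{4} = - \frac{-1 - F}{4} = \frac{1}{4} + \frac{F}{4}$)
$a{\left(r{\left(4 \right)},P{\left(-4 \right)} \right)} + l b{\left(-9 \right)} = \left(\frac{1}{4} + \frac{2 \cdot 4 \left(-2 + 4\right)}{4}\right) + 306 \left(-12\right) = \left(\frac{1}{4} + \frac{2 \cdot 4 \cdot 2}{4}\right) - 3672 = \left(\frac{1}{4} + \frac{1}{4} \cdot 16\right) - 3672 = \left(\frac{1}{4} + 4\right) - 3672 = \frac{17}{4} - 3672 = - \frac{14671}{4}$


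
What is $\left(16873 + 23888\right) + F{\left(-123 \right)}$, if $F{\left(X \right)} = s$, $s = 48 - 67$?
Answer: $40742$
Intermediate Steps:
$s = -19$
$F{\left(X \right)} = -19$
$\left(16873 + 23888\right) + F{\left(-123 \right)} = \left(16873 + 23888\right) - 19 = 40761 - 19 = 40742$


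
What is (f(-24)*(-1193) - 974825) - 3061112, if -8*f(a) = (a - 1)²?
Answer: -31541871/8 ≈ -3.9427e+6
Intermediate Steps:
f(a) = -(-1 + a)²/8 (f(a) = -(a - 1)²/8 = -(-1 + a)²/8)
(f(-24)*(-1193) - 974825) - 3061112 = (-(-1 - 24)²/8*(-1193) - 974825) - 3061112 = (-⅛*(-25)²*(-1193) - 974825) - 3061112 = (-⅛*625*(-1193) - 974825) - 3061112 = (-625/8*(-1193) - 974825) - 3061112 = (745625/8 - 974825) - 3061112 = -7052975/8 - 3061112 = -31541871/8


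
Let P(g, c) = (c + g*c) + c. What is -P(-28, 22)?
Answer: 572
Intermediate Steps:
P(g, c) = 2*c + c*g (P(g, c) = (c + c*g) + c = 2*c + c*g)
-P(-28, 22) = -22*(2 - 28) = -22*(-26) = -1*(-572) = 572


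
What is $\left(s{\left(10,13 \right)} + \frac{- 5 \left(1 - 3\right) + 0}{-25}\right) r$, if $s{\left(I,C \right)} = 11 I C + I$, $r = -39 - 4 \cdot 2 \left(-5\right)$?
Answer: $\frac{7198}{5} \approx 1439.6$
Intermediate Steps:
$r = 1$ ($r = -39 - 8 \left(-5\right) = -39 - -40 = -39 + 40 = 1$)
$s{\left(I,C \right)} = I + 11 C I$ ($s{\left(I,C \right)} = 11 C I + I = I + 11 C I$)
$\left(s{\left(10,13 \right)} + \frac{- 5 \left(1 - 3\right) + 0}{-25}\right) r = \left(10 \left(1 + 11 \cdot 13\right) + \frac{- 5 \left(1 - 3\right) + 0}{-25}\right) 1 = \left(10 \left(1 + 143\right) + \left(- 5 \left(1 - 3\right) + 0\right) \left(- \frac{1}{25}\right)\right) 1 = \left(10 \cdot 144 + \left(\left(-5\right) \left(-2\right) + 0\right) \left(- \frac{1}{25}\right)\right) 1 = \left(1440 + \left(10 + 0\right) \left(- \frac{1}{25}\right)\right) 1 = \left(1440 + 10 \left(- \frac{1}{25}\right)\right) 1 = \left(1440 - \frac{2}{5}\right) 1 = \frac{7198}{5} \cdot 1 = \frac{7198}{5}$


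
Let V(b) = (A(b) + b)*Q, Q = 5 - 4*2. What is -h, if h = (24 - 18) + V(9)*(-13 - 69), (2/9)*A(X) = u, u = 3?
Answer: -5541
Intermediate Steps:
Q = -3 (Q = 5 - 8 = -3)
A(X) = 27/2 (A(X) = (9/2)*3 = 27/2)
V(b) = -81/2 - 3*b (V(b) = (27/2 + b)*(-3) = -81/2 - 3*b)
h = 5541 (h = (24 - 18) + (-81/2 - 3*9)*(-13 - 69) = 6 + (-81/2 - 27)*(-82) = 6 - 135/2*(-82) = 6 + 5535 = 5541)
-h = -1*5541 = -5541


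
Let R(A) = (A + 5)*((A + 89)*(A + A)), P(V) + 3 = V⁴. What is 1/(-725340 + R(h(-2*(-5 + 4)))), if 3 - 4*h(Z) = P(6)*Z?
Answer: -32/14766460863 ≈ -2.1671e-9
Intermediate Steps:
P(V) = -3 + V⁴
h(Z) = ¾ - 1293*Z/4 (h(Z) = ¾ - (-3 + 6⁴)*Z/4 = ¾ - (-3 + 1296)*Z/4 = ¾ - 1293*Z/4)
R(A) = 2*A*(5 + A)*(89 + A) (R(A) = (5 + A)*((89 + A)*(2*A)) = (5 + A)*(2*A*(89 + A)) = 2*A*(5 + A)*(89 + A))
1/(-725340 + R(h(-2*(-5 + 4)))) = 1/(-725340 + 2*(¾ - (-1293)*(-5 + 4)/2)*(445 + (¾ - (-1293)*(-5 + 4)/2)² + 94*(¾ - (-1293)*(-5 + 4)/2))) = 1/(-725340 + 2*(¾ - (-1293)*(-1)/2)*(445 + (¾ - (-1293)*(-1)/2)² + 94*(¾ - (-1293)*(-1)/2))) = 1/(-725340 + 2*(¾ - 1293/4*2)*(445 + (¾ - 1293/4*2)² + 94*(¾ - 1293/4*2))) = 1/(-725340 + 2*(¾ - 1293/2)*(445 + (¾ - 1293/2)² + 94*(¾ - 1293/2))) = 1/(-725340 + 2*(-2583/4)*(445 + (-2583/4)² + 94*(-2583/4))) = 1/(-725340 + 2*(-2583/4)*(445 + 6671889/16 - 121401/2)) = 1/(-725340 + 2*(-2583/4)*(5707801/16)) = 1/(-725340 - 14743249983/32) = 1/(-14766460863/32) = -32/14766460863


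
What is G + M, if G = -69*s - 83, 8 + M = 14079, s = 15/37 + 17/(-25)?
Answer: 12956426/925 ≈ 14007.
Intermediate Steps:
s = -254/925 (s = 15*(1/37) + 17*(-1/25) = 15/37 - 17/25 = -254/925 ≈ -0.27459)
M = 14071 (M = -8 + 14079 = 14071)
G = -59249/925 (G = -69*(-254/925) - 83 = 17526/925 - 83 = -59249/925 ≈ -64.053)
G + M = -59249/925 + 14071 = 12956426/925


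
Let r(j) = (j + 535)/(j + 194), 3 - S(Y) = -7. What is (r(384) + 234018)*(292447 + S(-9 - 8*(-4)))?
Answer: 39558705654611/578 ≈ 6.8441e+10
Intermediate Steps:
S(Y) = 10 (S(Y) = 3 - 1*(-7) = 3 + 7 = 10)
r(j) = (535 + j)/(194 + j)
(r(384) + 234018)*(292447 + S(-9 - 8*(-4))) = ((535 + 384)/(194 + 384) + 234018)*(292447 + 10) = (919/578 + 234018)*292457 = (135263323/578)*292457 = 39558705654611/578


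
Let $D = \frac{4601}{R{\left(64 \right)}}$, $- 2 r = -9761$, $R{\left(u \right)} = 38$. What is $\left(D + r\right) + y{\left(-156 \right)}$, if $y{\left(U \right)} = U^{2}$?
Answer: $\frac{557414}{19} \approx 29338.0$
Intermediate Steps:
$r = \frac{9761}{2}$ ($r = \left(- \frac{1}{2}\right) \left(-9761\right) = \frac{9761}{2} \approx 4880.5$)
$D = \frac{4601}{38} \approx 121.08$
$\left(D + r\right) + y{\left(-156 \right)} = \left(\frac{4601}{38} + \frac{9761}{2}\right) + \left(-156\right)^{2} = \frac{95030}{19} + 24336 = \frac{557414}{19}$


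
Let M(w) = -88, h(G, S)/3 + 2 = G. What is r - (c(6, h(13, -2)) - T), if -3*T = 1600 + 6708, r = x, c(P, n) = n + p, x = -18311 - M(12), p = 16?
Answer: -63124/3 ≈ -21041.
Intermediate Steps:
h(G, S) = -6 + 3*G
x = -18223 (x = -18311 - 1*(-88) = -18311 + 88 = -18223)
c(P, n) = 16 + n (c(P, n) = n + 16 = 16 + n)
r = -18223
T = -8308/3 (T = -(1600 + 6708)/3 = -⅓*8308 = -8308/3 ≈ -2769.3)
r - (c(6, h(13, -2)) - T) = -18223 - ((16 + (-6 + 3*13)) - 1*(-8308/3)) = -18223 - ((16 + (-6 + 39)) + 8308/3) = -18223 - ((16 + 33) + 8308/3) = -18223 - (49 + 8308/3) = -18223 - 1*8455/3 = -18223 - 8455/3 = -63124/3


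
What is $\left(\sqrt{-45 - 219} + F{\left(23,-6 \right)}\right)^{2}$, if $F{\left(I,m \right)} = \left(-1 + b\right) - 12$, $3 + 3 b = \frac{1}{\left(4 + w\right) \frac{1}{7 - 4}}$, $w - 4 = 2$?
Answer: $\frac{\left(139 - 20 i \sqrt{66}\right)^{2}}{100} \approx -70.79 - 451.7 i$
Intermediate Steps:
$w = 6$ ($w = 4 + 2 = 6$)
$b = - \frac{9}{10}$ ($b = -1 + \frac{1}{3 \frac{4 + 6}{7 - 4}} = -1 + \frac{1}{3 \cdot \frac{10}{3}} = -1 + \frac{1}{3} \cdot \frac{3}{10} = -1 + \frac{1}{10} = - \frac{9}{10} \approx -0.9$)
$F{\left(I,m \right)} = - \frac{139}{10}$ ($F{\left(I,m \right)} = \left(-1 - \frac{9}{10}\right) - 12 = - \frac{19}{10} - 12 = - \frac{139}{10}$)
$\left(\sqrt{-45 - 219} + F{\left(23,-6 \right)}\right)^{2} = \left(\sqrt{-45 - 219} - \frac{139}{10}\right)^{2} = \left(\sqrt{-264} - \frac{139}{10}\right)^{2} = \left(2 i \sqrt{66} - \frac{139}{10}\right)^{2} = \left(- \frac{139}{10} + 2 i \sqrt{66}\right)^{2}$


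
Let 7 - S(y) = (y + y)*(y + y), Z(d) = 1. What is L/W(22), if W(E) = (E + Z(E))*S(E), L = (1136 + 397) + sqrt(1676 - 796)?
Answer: -511/14789 - 4*sqrt(55)/44367 ≈ -0.035221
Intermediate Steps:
S(y) = 7 - 4*y**2 (S(y) = 7 - (y + y)*(y + y) = 7 - 2*y*2*y = 7 - 4*y**2)
L = 1533 + 4*sqrt(55) (L = 1533 + sqrt(880) = 1533 + 4*sqrt(55) ≈ 1562.7)
W(E) = (1 + E)*(7 - 4*E**2) (W(E) = (E + 1)*(7 - 4*E**2) = (1 + E)*(7 - 4*E**2))
L/W(22) = (1533 + 4*sqrt(55))/((-(1 + 22)*(-7 + 4*22**2))) = (1533 + 4*sqrt(55))/((-1*23*(-7 + 4*484))) = (1533 + 4*sqrt(55))/((-1*23*(-7 + 1936))) = (1533 + 4*sqrt(55))/((-1*23*1929)) = (1533 + 4*sqrt(55))/(-44367) = (1533 + 4*sqrt(55))*(-1/44367) = -511/14789 - 4*sqrt(55)/44367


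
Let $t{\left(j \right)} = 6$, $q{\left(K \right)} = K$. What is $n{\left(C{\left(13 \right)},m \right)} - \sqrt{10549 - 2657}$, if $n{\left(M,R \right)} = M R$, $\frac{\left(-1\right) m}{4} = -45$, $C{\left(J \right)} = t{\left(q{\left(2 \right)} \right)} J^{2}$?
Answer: $182520 - 2 \sqrt{1973} \approx 1.8243 \cdot 10^{5}$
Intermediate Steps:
$C{\left(J \right)} = 6 J^{2}$
$m = 180$ ($m = \left(-4\right) \left(-45\right) = 180$)
$n{\left(C{\left(13 \right)},m \right)} - \sqrt{10549 - 2657} = 6 \cdot 13^{2} \cdot 180 - \sqrt{10549 - 2657} = 6 \cdot 169 \cdot 180 - \sqrt{10549 - 2657} = 1014 \cdot 180 - \sqrt{7892} = 182520 - 2 \sqrt{1973}$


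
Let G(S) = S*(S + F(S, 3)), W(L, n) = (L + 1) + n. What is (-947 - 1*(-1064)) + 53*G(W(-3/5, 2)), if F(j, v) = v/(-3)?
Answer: 7377/25 ≈ 295.08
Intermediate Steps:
F(j, v) = -v/3 (F(j, v) = v*(-⅓) = -v/3)
W(L, n) = 1 + L + n (W(L, n) = (1 + L) + n = 1 + L + n)
G(S) = S*(-1 + S) (G(S) = S*(S - ⅓*3) = S*(S - 1) = S*(-1 + S))
(-947 - 1*(-1064)) + 53*G(W(-3/5, 2)) = (-947 - 1*(-1064)) + 53*((1 - 3/5 + 2)*(-1 + (1 - 3/5 + 2))) = (-947 + 1064) + 53*((1 - 3*⅕ + 2)*(-1 + (1 - 3*⅕ + 2))) = 117 + 53*((1 - ⅗ + 2)*(-1 + (1 - ⅗ + 2))) = 117 + 53*(12*(-1 + 12/5)/5) = 117 + 53*((12/5)*(7/5)) = 117 + 53*(84/25) = 117 + 4452/25 = 7377/25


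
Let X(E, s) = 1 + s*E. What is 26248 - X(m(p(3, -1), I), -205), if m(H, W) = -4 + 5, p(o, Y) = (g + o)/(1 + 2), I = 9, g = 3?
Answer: 26452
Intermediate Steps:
p(o, Y) = 1 + o/3 (p(o, Y) = (3 + o)/(1 + 2) = (3 + o)/3 = (3 + o)*(1/3) = 1 + o/3)
m(H, W) = 1
X(E, s) = 1 + E*s
26248 - X(m(p(3, -1), I), -205) = 26248 - (1 + 1*(-205)) = 26248 - (1 - 205) = 26248 - 1*(-204) = 26248 + 204 = 26452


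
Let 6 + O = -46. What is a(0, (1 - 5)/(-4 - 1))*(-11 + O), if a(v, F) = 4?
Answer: -252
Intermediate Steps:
O = -52 (O = -6 - 46 = -52)
a(0, (1 - 5)/(-4 - 1))*(-11 + O) = 4*(-11 - 52) = 4*(-63) = -252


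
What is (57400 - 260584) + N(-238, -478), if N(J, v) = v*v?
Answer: 25300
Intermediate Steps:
N(J, v) = v²
(57400 - 260584) + N(-238, -478) = (57400 - 260584) + (-478)² = -203184 + 228484 = 25300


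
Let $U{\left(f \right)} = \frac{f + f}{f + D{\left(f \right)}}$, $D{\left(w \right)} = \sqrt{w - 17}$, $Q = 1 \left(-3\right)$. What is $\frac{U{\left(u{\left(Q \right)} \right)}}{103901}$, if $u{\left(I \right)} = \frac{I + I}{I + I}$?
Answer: $\frac{2}{1766317} - \frac{8 i}{1766317} \approx 1.1323 \cdot 10^{-6} - 4.5292 \cdot 10^{-6} i$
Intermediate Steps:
$Q = -3$
$u{\left(I \right)} = 1$ ($u{\left(I \right)} = \frac{2 I}{2 I} = 2 I \frac{1}{2 I} = 1$)
$D{\left(w \right)} = \sqrt{-17 + w}$
$U{\left(f \right)} = \frac{2 f}{f + \sqrt{-17 + f}}$ ($U{\left(f \right)} = \frac{f + f}{f + \sqrt{-17 + f}} = \frac{2 f}{f + \sqrt{-17 + f}}$)
$\frac{U{\left(u{\left(Q \right)} \right)}}{103901} = \frac{2 \cdot 1 \frac{1}{1 + \sqrt{-17 + 1}}}{103901} = 2 \cdot 1 \frac{1}{1 + \sqrt{-16}} \cdot \frac{1}{103901} = 2 \cdot 1 \frac{1}{1 + 4 i} \frac{1}{103901} = 2 \cdot 1 \frac{1 - 4 i}{17} \cdot \frac{1}{103901} = \frac{2 \left(1 - 4 i\right)}{17} \cdot \frac{1}{103901} = \frac{2 \left(1 - 4 i\right)}{1766317}$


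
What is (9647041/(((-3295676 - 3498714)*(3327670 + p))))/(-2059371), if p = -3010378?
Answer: 567473/261153148091500440 ≈ 2.1729e-12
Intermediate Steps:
(9647041/(((-3295676 - 3498714)*(3327670 + p))))/(-2059371) = (9647041/(((-3295676 - 3498714)*(3327670 - 3010378))))/(-2059371) = (9647041/((-6794390*317292)))*(-1/2059371) = (9647041/(-2155805591880))*(-1/2059371) = (9647041*(-1/2155805591880))*(-1/2059371) = -567473/126812093640*(-1/2059371) = 567473/261153148091500440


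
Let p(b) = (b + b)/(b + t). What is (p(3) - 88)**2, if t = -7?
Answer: 32041/4 ≈ 8010.3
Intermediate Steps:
p(b) = 2*b/(-7 + b) (p(b) = (b + b)/(b - 7) = (2*b)/(-7 + b) = 2*b/(-7 + b))
(p(3) - 88)**2 = (2*3/(-7 + 3) - 88)**2 = (2*3/(-4) - 88)**2 = (2*3*(-1/4) - 88)**2 = (-3/2 - 88)**2 = (-179/2)**2 = 32041/4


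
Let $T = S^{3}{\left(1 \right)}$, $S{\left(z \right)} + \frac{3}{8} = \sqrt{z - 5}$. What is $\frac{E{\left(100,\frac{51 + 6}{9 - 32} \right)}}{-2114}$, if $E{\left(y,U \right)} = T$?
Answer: $- \frac{2277}{1082368} + \frac{229 i}{67648} \approx -0.0021037 + 0.0033852 i$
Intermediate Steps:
$S{\left(z \right)} = - \frac{3}{8} + \sqrt{-5 + z}$ ($S{\left(z \right)} = - \frac{3}{8} + \sqrt{z - 5} = - \frac{3}{8} + \sqrt{-5 + z}$)
$T = \left(- \frac{3}{8} + 2 i\right)^{3}$ ($T = \left(- \frac{3}{8} + \sqrt{-5 + 1}\right)^{3} = \left(- \frac{3}{8} + \sqrt{-4}\right)^{3} = \left(- \frac{3}{8} + 2 i\right)^{3} \approx 4.4473 - 7.1563 i$)
$E{\left(y,U \right)} = \frac{2277}{512} - \frac{229 i}{32}$
$\frac{E{\left(100,\frac{51 + 6}{9 - 32} \right)}}{-2114} = \frac{\frac{2277}{512} - \frac{229 i}{32}}{-2114} = \left(\frac{2277}{512} - \frac{229 i}{32}\right) \left(- \frac{1}{2114}\right) = - \frac{2277}{1082368} + \frac{229 i}{67648}$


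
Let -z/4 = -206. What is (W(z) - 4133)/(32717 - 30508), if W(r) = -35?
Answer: -4168/2209 ≈ -1.8868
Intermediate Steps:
z = 824 (z = -4*(-206) = 824)
(W(z) - 4133)/(32717 - 30508) = (-35 - 4133)/(32717 - 30508) = -4168/2209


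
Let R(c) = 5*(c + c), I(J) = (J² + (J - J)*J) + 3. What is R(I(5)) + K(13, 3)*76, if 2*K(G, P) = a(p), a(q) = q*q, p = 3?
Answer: 622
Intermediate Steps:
I(J) = 3 + J² (I(J) = (J² + 0*J) + 3 = (J² + 0) + 3 = J² + 3 = 3 + J²)
a(q) = q²
K(G, P) = 9/2 (K(G, P) = (½)*3² = (½)*9 = 9/2)
R(c) = 10*c (R(c) = 5*(2*c) = 10*c)
R(I(5)) + K(13, 3)*76 = 10*(3 + 5²) + (9/2)*76 = 10*(3 + 25) + 342 = 10*28 + 342 = 280 + 342 = 622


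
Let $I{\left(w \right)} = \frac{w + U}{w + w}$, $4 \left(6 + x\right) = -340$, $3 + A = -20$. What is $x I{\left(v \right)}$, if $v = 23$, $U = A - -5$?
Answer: $- \frac{455}{46} \approx -9.8913$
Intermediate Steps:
$A = -23$ ($A = -3 - 20 = -23$)
$U = -18$ ($U = -23 - -5 = -23 + 5 = -18$)
$x = -91$ ($x = -6 + \frac{1}{4} \left(-340\right) = -6 - 85 = -91$)
$I{\left(w \right)} = \frac{-18 + w}{2 w}$ ($I{\left(w \right)} = \frac{w - 18}{w + w} = \frac{-18 + w}{2 w}$)
$x I{\left(v \right)} = - 91 \frac{-18 + 23}{2 \cdot 23} = - 91 \cdot \frac{1}{2} \cdot \frac{1}{23} \cdot 5 = \left(-91\right) \frac{5}{46} = - \frac{455}{46}$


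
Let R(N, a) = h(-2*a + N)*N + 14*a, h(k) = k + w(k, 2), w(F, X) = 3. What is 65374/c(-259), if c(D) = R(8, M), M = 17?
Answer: 32687/27 ≈ 1210.6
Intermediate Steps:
h(k) = 3 + k (h(k) = k + 3 = 3 + k)
R(N, a) = 14*a + N*(3 + N - 2*a) (R(N, a) = (3 + (-2*a + N))*N + 14*a = (3 + (N - 2*a))*N + 14*a = (3 + N - 2*a)*N + 14*a = N*(3 + N - 2*a) + 14*a = 14*a + N*(3 + N - 2*a))
c(D) = 54 (c(D) = 14*17 + 8*(3 + 8 - 2*17) = 238 + 8*(3 + 8 - 34) = 238 + 8*(-23) = 238 - 184 = 54)
65374/c(-259) = 65374/54 = 65374*(1/54) = 32687/27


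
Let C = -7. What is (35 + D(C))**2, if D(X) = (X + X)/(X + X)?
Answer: 1296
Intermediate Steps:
D(X) = 1 (D(X) = (2*X)/((2*X)) = (2*X)*(1/(2*X)) = 1)
(35 + D(C))**2 = (35 + 1)**2 = 36**2 = 1296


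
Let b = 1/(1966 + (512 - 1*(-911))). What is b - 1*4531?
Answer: -15355558/3389 ≈ -4531.0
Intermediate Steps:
b = 1/3389 (b = 1/(1966 + (512 + 911)) = 1/(1966 + 1423) = 1/3389 ≈ 0.00029507)
b - 1*4531 = 1/3389 - 1*4531 = 1/3389 - 4531 = -15355558/3389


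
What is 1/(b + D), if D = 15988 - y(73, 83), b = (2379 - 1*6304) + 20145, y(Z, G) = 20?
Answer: 1/32188 ≈ 3.1067e-5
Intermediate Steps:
b = 16220 (b = (2379 - 6304) + 20145 = -3925 + 20145 = 16220)
D = 15968 (D = 15988 - 1*20 = 15988 - 20 = 15968)
1/(b + D) = 1/(16220 + 15968) = 1/32188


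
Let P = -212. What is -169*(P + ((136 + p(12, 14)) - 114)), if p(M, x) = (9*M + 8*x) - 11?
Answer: -3211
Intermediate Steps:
p(M, x) = -11 + 8*x + 9*M (p(M, x) = (8*x + 9*M) - 11 = -11 + 8*x + 9*M)
-169*(P + ((136 + p(12, 14)) - 114)) = -169*(-212 + ((136 + (-11 + 8*14 + 9*12)) - 114)) = -169*(-212 + ((136 + (-11 + 112 + 108)) - 114)) = -169*(-212 + ((136 + 209) - 114)) = -169*(-212 + (345 - 114)) = -169*(-212 + 231) = -169*19 = -3211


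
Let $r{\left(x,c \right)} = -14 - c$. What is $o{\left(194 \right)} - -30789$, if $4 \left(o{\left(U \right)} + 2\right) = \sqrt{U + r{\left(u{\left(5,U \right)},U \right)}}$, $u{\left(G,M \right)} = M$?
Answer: $30787 + \frac{i \sqrt{14}}{4} \approx 30787.0 + 0.93541 i$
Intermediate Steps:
$o{\left(U \right)} = -2 + \frac{i \sqrt{14}}{4}$ ($o{\left(U \right)} = -2 + \frac{\sqrt{U - \left(14 + U\right)}}{4} = -2 + \frac{\sqrt{-14}}{4} = -2 + \frac{i \sqrt{14}}{4}$)
$o{\left(194 \right)} - -30789 = \left(-2 + \frac{i \sqrt{14}}{4}\right) - -30789 = \left(-2 + \frac{i \sqrt{14}}{4}\right) + 30789 = 30787 + \frac{i \sqrt{14}}{4}$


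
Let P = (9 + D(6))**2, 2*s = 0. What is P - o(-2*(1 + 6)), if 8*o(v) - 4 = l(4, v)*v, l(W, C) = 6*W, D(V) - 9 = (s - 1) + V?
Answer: 1141/2 ≈ 570.50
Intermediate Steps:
s = 0 (s = (1/2)*0 = 0)
D(V) = 8 + V (D(V) = 9 + ((0 - 1) + V) = 9 + (-1 + V) = 8 + V)
o(v) = 1/2 + 3*v (o(v) = 1/2 + ((6*4)*v)/8 = 1/2 + (24*v)/8 = 1/2 + 3*v)
P = 529 (P = (9 + (8 + 6))**2 = (9 + 14)**2 = 23**2 = 529)
P - o(-2*(1 + 6)) = 529 - (1/2 + 3*(-2*(1 + 6))) = 529 - (1/2 + 3*(-2*7)) = 529 - (1/2 + 3*(-14)) = 529 - (1/2 - 42) = 529 - 1*(-83/2) = 529 + 83/2 = 1141/2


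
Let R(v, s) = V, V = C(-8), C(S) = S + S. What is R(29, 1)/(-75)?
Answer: 16/75 ≈ 0.21333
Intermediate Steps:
C(S) = 2*S
V = -16 (V = 2*(-8) = -16)
R(v, s) = -16
R(29, 1)/(-75) = -16/(-75) = -16*(-1/75) = 16/75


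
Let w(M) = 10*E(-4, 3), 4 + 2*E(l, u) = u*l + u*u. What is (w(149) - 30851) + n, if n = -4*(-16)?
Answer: -30822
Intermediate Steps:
n = 64
E(l, u) = -2 + u²/2 + l*u/2 (E(l, u) = -2 + (u*l + u*u)/2 = -2 + (l*u + u²)/2 = -2 + (u² + l*u)/2 = -2 + (u²/2 + l*u/2) = -2 + u²/2 + l*u/2)
w(M) = -35 (w(M) = 10*(-2 + (½)*3² + (½)*(-4)*3) = 10*(-2 + (½)*9 - 6) = 10*(-2 + 9/2 - 6) = 10*(-7/2) = -35)
(w(149) - 30851) + n = (-35 - 30851) + 64 = -30886 + 64 = -30822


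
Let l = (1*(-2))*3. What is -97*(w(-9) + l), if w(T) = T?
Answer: 1455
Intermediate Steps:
l = -6 (l = -2*3 = -6)
-97*(w(-9) + l) = -97*(-9 - 6) = -97*(-15) = 1455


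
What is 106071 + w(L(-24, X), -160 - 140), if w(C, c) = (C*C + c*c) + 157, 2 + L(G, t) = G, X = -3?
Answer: 196904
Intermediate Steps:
L(G, t) = -2 + G
w(C, c) = 157 + C² + c² (w(C, c) = (C² + c²) + 157 = 157 + C² + c²)
106071 + w(L(-24, X), -160 - 140) = 106071 + (157 + (-2 - 24)² + (-160 - 140)²) = 106071 + (157 + (-26)² + (-300)²) = 106071 + (157 + 676 + 90000) = 106071 + 90833 = 196904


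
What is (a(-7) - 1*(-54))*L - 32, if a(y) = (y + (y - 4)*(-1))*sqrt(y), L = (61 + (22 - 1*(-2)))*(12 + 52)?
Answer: 293728 + 21760*I*sqrt(7) ≈ 2.9373e+5 + 57572.0*I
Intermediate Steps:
L = 5440 (L = (61 + (22 + 2))*64 = (61 + 24)*64 = 85*64 = 5440)
a(y) = 4*sqrt(y) (a(y) = (y + (-4 + y)*(-1))*sqrt(y) = (y + (4 - y))*sqrt(y) = 4*sqrt(y))
(a(-7) - 1*(-54))*L - 32 = (4*sqrt(-7) - 1*(-54))*5440 - 32 = (4*(I*sqrt(7)) + 54)*5440 - 32 = (4*I*sqrt(7) + 54)*5440 - 32 = (54 + 4*I*sqrt(7))*5440 - 32 = (293760 + 21760*I*sqrt(7)) - 32 = 293728 + 21760*I*sqrt(7)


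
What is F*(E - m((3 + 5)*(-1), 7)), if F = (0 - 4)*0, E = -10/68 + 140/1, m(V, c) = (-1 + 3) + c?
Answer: 0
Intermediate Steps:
m(V, c) = 2 + c
E = 4755/34 (E = -10*1/68 + 140*1 = -5/34 + 140 = 4755/34 ≈ 139.85)
F = 0 (F = -4*0 = 0)
F*(E - m((3 + 5)*(-1), 7)) = 0*(4755/34 - (2 + 7)) = 0*(4755/34 - 1*9) = 0*(4755/34 - 9) = 0*(4449/34) = 0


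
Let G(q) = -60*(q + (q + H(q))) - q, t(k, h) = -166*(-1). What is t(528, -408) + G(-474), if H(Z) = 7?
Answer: 57100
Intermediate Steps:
t(k, h) = 166
G(q) = -420 - 121*q (G(q) = -60*(q + (q + 7)) - q = -60*(q + (7 + q)) - q = -60*(7 + 2*q) - q = (-420 - 120*q) - q = -420 - 121*q)
t(528, -408) + G(-474) = 166 + (-420 - 121*(-474)) = 166 + (-420 + 57354) = 166 + 56934 = 57100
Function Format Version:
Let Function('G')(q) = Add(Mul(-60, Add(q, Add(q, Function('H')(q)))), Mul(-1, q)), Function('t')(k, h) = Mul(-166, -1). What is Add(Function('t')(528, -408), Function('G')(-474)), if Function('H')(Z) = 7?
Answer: 57100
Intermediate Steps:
Function('t')(k, h) = 166
Function('G')(q) = Add(-420, Mul(-121, q)) (Function('G')(q) = Add(Mul(-60, Add(q, Add(q, 7))), Mul(-1, q)) = Add(Mul(-60, Add(q, Add(7, q))), Mul(-1, q)) = Add(Mul(-60, Add(7, Mul(2, q))), Mul(-1, q)) = Add(Add(-420, Mul(-120, q)), Mul(-1, q)) = Add(-420, Mul(-121, q)))
Add(Function('t')(528, -408), Function('G')(-474)) = Add(166, Add(-420, Mul(-121, -474))) = Add(166, Add(-420, 57354)) = Add(166, 56934) = 57100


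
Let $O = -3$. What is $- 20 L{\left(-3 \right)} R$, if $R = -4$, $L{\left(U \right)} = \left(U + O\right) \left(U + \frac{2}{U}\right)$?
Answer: $1760$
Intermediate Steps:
$L{\left(U \right)} = \left(-3 + U\right) \left(U + \frac{2}{U}\right)$ ($L{\left(U \right)} = \left(U - 3\right) \left(U + \frac{2}{U}\right) = \left(-3 + U\right) \left(U + \frac{2}{U}\right)$)
$- 20 L{\left(-3 \right)} R = - 20 \left(2 + \left(-3\right)^{2} - \frac{6}{-3} - -9\right) \left(-4\right) = - 20 \left(2 + 9 - -2 + 9\right) \left(-4\right) = - 20 \left(2 + 9 + 2 + 9\right) \left(-4\right) = \left(-20\right) 22 \left(-4\right) = \left(-440\right) \left(-4\right) = 1760$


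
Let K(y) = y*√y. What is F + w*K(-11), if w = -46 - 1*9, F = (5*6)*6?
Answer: 180 + 605*I*√11 ≈ 180.0 + 2006.6*I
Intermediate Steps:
F = 180 (F = 30*6 = 180)
w = -55 (w = -46 - 9 = -55)
K(y) = y^(3/2)
F + w*K(-11) = 180 - (-605)*I*√11 = 180 + 605*I*√11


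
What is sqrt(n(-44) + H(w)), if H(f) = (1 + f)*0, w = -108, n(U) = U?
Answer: 2*I*sqrt(11) ≈ 6.6332*I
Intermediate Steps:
H(f) = 0
sqrt(n(-44) + H(w)) = sqrt(-44 + 0) = sqrt(-44) = 2*I*sqrt(11)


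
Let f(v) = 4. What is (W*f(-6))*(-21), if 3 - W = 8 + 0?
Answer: 420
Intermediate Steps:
W = -5 (W = 3 - (8 + 0) = 3 - 1*8 = 3 - 8 = -5)
(W*f(-6))*(-21) = -5*4*(-21) = -20*(-21) = 420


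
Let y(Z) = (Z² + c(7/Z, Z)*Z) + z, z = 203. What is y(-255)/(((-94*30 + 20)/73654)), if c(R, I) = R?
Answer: -68640267/40 ≈ -1.7160e+6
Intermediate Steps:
y(Z) = 210 + Z² (y(Z) = (Z² + (7/Z)*Z) + 203 = (Z² + 7) + 203 = (7 + Z²) + 203 = 210 + Z²)
y(-255)/(((-94*30 + 20)/73654)) = (210 + (-255)²)/(((-94*30 + 20)/73654)) = (210 + 65025)/(((-2820 + 20)*(1/73654))) = 65235/((-2800*1/73654)) = 65235/(-200/5261) = 65235*(-5261/200) = -68640267/40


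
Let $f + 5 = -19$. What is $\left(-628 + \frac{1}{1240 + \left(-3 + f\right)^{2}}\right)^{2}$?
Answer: $\frac{1529008913961}{3876961} \approx 3.9438 \cdot 10^{5}$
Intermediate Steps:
$f = -24$ ($f = -5 - 19 = -24$)
$\left(-628 + \frac{1}{1240 + \left(-3 + f\right)^{2}}\right)^{2} = \left(-628 + \frac{1}{1240 + \left(-3 - 24\right)^{2}}\right)^{2} = \left(-628 + \frac{1}{1240 + \left(-27\right)^{2}}\right)^{2} = \left(-628 + \frac{1}{1240 + 729}\right)^{2} = \left(-628 + \frac{1}{1969}\right)^{2} = \left(- \frac{1236531}{1969}\right)^{2} = \frac{1529008913961}{3876961}$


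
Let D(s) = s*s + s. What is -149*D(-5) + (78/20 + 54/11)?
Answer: -326831/110 ≈ -2971.2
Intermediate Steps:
D(s) = s + s² (D(s) = s² + s = s + s²)
-149*D(-5) + (78/20 + 54/11) = -(-745)*(1 - 5) + (78/20 + 54/11) = -(-745)*(-4) + (78*(1/20) + 54*(1/11)) = -149*20 + (39/10 + 54/11) = -2980 + 969/110 = -326831/110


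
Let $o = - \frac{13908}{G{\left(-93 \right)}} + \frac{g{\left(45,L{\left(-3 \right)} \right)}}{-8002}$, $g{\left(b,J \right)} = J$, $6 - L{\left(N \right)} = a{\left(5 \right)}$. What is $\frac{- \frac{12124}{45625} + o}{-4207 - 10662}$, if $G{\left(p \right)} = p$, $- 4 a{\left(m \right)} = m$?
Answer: $- \frac{6758181108373}{673139182735000} \approx -0.01004$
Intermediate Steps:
$a{\left(m \right)} = - \frac{m}{4}$
$L{\left(N \right)} = \frac{29}{4}$ ($L{\left(N \right)} = 6 - \left(- \frac{1}{4}\right) 5 = 6 - - \frac{5}{4} = 6 + \frac{5}{4} = \frac{29}{4}$)
$o = \frac{148388189}{992248}$ ($o = - \frac{13908}{-93} + \frac{29}{4 \left(-8002\right)} = \left(-13908\right) \left(- \frac{1}{93}\right) + \frac{29}{4} \left(- \frac{1}{8002}\right) = \frac{4636}{31} - \frac{29}{32008} = \frac{148388189}{992248} \approx 149.55$)
$\frac{- \frac{12124}{45625} + o}{-4207 - 10662} = \frac{- \frac{12124}{45625} + \frac{148388189}{992248}}{-4207 - 10662} = \frac{\left(-12124\right) \frac{1}{45625} + \frac{148388189}{992248}}{-14869} = \left(- \frac{12124}{45625} + \frac{148388189}{992248}\right) \left(- \frac{1}{14869}\right) = \frac{6758181108373}{45271315000} \left(- \frac{1}{14869}\right) = - \frac{6758181108373}{673139182735000}$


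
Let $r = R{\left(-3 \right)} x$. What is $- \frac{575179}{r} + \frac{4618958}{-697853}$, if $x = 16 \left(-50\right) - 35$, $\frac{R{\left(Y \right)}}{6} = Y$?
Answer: $- \frac{470813329427}{10488730590} \approx -44.888$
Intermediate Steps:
$R{\left(Y \right)} = 6 Y$
$x = -835$ ($x = -800 - 35 = -835$)
$r = 15030$ ($r = 6 \left(-3\right) \left(-835\right) = \left(-18\right) \left(-835\right) = 15030$)
$- \frac{575179}{r} + \frac{4618958}{-697853} = - \frac{575179}{15030} + \frac{4618958}{-697853} = \left(-575179\right) \frac{1}{15030} + 4618958 \left(- \frac{1}{697853}\right) = - \frac{575179}{15030} - \frac{4618958}{697853} = - \frac{470813329427}{10488730590}$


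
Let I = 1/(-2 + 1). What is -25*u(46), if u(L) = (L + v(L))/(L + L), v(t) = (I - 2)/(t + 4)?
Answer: -2297/184 ≈ -12.484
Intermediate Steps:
I = -1 (I = 1/(-1) = -1)
v(t) = -3/(4 + t) (v(t) = (-1 - 2)/(t + 4) = -3/(4 + t))
u(L) = (L - 3/(4 + L))/(2*L) (u(L) = (L - 3/(4 + L))/(L + L) = (L - 3/(4 + L))/((2*L)) = (L - 3/(4 + L))*(1/(2*L)) = (L - 3/(4 + L))/(2*L))
-25*u(46) = -25*(-3 + 46*(4 + 46))/(2*46*(4 + 46)) = -25*(-3 + 46*50)/(2*46*50) = -25*(-3 + 2300)/(2*46*50) = -25*2297/(2*46*50) = -25*2297/4600 = -2297/184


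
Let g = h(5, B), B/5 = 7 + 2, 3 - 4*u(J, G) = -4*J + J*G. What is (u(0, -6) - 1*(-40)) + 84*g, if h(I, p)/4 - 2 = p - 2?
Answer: 60643/4 ≈ 15161.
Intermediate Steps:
u(J, G) = 3/4 + J - G*J/4 (u(J, G) = 3/4 - (-4*J + J*G)/4 = 3/4 - (-4*J + G*J)/4 = 3/4 + (J - G*J/4) = 3/4 + J - G*J/4)
B = 45 (B = 5*(7 + 2) = 5*9 = 45)
h(I, p) = 4*p (h(I, p) = 8 + 4*(p - 2) = 8 + 4*(-2 + p) = 8 + (-8 + 4*p) = 4*p)
g = 180 (g = 4*45 = 180)
(u(0, -6) - 1*(-40)) + 84*g = ((3/4 + 0 - 1/4*(-6)*0) - 1*(-40)) + 84*180 = ((3/4 + 0 + 0) + 40) + 15120 = (3/4 + 40) + 15120 = 163/4 + 15120 = 60643/4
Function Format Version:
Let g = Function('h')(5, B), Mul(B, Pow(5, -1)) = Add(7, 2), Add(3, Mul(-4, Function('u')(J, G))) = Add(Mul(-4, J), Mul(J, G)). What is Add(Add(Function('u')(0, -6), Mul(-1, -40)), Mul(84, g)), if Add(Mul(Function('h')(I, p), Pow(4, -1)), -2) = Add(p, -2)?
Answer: Rational(60643, 4) ≈ 15161.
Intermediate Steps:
Function('u')(J, G) = Add(Rational(3, 4), J, Mul(Rational(-1, 4), G, J)) (Function('u')(J, G) = Add(Rational(3, 4), Mul(Rational(-1, 4), Add(Mul(-4, J), Mul(J, G)))) = Add(Rational(3, 4), Mul(Rational(-1, 4), Add(Mul(-4, J), Mul(G, J)))) = Add(Rational(3, 4), Add(J, Mul(Rational(-1, 4), G, J))) = Add(Rational(3, 4), J, Mul(Rational(-1, 4), G, J)))
B = 45 (B = Mul(5, Add(7, 2)) = Mul(5, 9) = 45)
Function('h')(I, p) = Mul(4, p) (Function('h')(I, p) = Add(8, Mul(4, Add(p, -2))) = Add(8, Mul(4, Add(-2, p))) = Add(8, Add(-8, Mul(4, p))) = Mul(4, p))
g = 180 (g = Mul(4, 45) = 180)
Add(Add(Function('u')(0, -6), Mul(-1, -40)), Mul(84, g)) = Add(Add(Add(Rational(3, 4), 0, Mul(Rational(-1, 4), -6, 0)), Mul(-1, -40)), Mul(84, 180)) = Add(Add(Add(Rational(3, 4), 0, 0), 40), 15120) = Add(Add(Rational(3, 4), 40), 15120) = Add(Rational(163, 4), 15120) = Rational(60643, 4)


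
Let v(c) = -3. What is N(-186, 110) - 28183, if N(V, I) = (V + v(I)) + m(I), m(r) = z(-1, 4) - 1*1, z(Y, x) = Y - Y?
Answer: -28373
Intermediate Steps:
z(Y, x) = 0
m(r) = -1 (m(r) = 0 - 1*1 = 0 - 1 = -1)
N(V, I) = -4 + V (N(V, I) = (V - 3) - 1 = (-3 + V) - 1 = -4 + V)
N(-186, 110) - 28183 = (-4 - 186) - 28183 = -190 - 28183 = -28373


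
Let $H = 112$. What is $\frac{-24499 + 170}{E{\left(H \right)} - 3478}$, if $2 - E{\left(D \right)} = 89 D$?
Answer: $\frac{24329}{13444} \approx 1.8097$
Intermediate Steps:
$E{\left(D \right)} = 2 - 89 D$
$\frac{-24499 + 170}{E{\left(H \right)} - 3478} = \frac{-24499 + 170}{\left(2 - 9968\right) - 3478} = - \frac{24329}{\left(2 - 9968\right) - 3478} = - \frac{24329}{-9966 - 3478} = - \frac{24329}{-13444} = \left(-24329\right) \left(- \frac{1}{13444}\right) = \frac{24329}{13444}$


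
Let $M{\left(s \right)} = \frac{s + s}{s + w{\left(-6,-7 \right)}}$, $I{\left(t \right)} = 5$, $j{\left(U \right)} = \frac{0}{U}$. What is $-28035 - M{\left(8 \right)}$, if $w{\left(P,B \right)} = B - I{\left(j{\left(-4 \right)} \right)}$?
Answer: $-28031$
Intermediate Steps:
$j{\left(U \right)} = 0$
$w{\left(P,B \right)} = -5 + B$ ($w{\left(P,B \right)} = B - 5 = -5 + B$)
$M{\left(s \right)} = \frac{2 s}{-12 + s}$ ($M{\left(s \right)} = \frac{s + s}{s - 12} = \frac{2 s}{s - 12} = \frac{2 s}{-12 + s}$)
$-28035 - M{\left(8 \right)} = -28035 - 2 \cdot 8 \frac{1}{-12 + 8} = -28035 - 2 \cdot 8 \frac{1}{-4} = -28035 - 2 \cdot 8 \left(- \frac{1}{4}\right) = -28035 - -4 = -28035 + 4 = -28031$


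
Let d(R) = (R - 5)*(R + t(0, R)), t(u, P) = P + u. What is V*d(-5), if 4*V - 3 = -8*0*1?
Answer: 75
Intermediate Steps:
V = 3/4 (V = 3/4 + (-8*0*1)/4 = 3/4 + (0*1)/4 = 3/4 + (1/4)*0 = 3/4 + 0 = 3/4 ≈ 0.75000)
d(R) = 2*R*(-5 + R) (d(R) = (R - 5)*(R + (R + 0)) = (-5 + R)*(R + R) = (-5 + R)*(2*R) = 2*R*(-5 + R))
V*d(-5) = 3*(2*(-5)*(-5 - 5))/4 = 3*(2*(-5)*(-10))/4 = (3/4)*100 = 75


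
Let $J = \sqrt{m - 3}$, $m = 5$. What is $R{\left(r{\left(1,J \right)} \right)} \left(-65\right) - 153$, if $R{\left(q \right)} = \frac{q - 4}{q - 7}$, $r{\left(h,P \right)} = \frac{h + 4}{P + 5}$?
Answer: $- \frac{74158}{401} - \frac{975 \sqrt{2}}{802} \approx -186.65$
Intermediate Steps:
$J = \sqrt{2}$ ($J = \sqrt{5 - 3} = \sqrt{2} \approx 1.4142$)
$r{\left(h,P \right)} = \frac{4 + h}{5 + P}$
$R{\left(q \right)} = \frac{-4 + q}{-7 + q}$
$R{\left(r{\left(1,J \right)} \right)} \left(-65\right) - 153 = \frac{-4 + \frac{4 + 1}{5 + \sqrt{2}}}{-7 + \frac{4 + 1}{5 + \sqrt{2}}} \left(-65\right) - 153 = \frac{-4 + \frac{1}{5 + \sqrt{2}} \cdot 5}{-7 + \frac{1}{5 + \sqrt{2}} \cdot 5} \left(-65\right) - 153 = \frac{-4 + \frac{5}{5 + \sqrt{2}}}{-7 + \frac{5}{5 + \sqrt{2}}} \left(-65\right) - 153 = - \frac{65 \left(-4 + \frac{5}{5 + \sqrt{2}}\right)}{-7 + \frac{5}{5 + \sqrt{2}}} - 153 = -153 - \frac{65 \left(-4 + \frac{5}{5 + \sqrt{2}}\right)}{-7 + \frac{5}{5 + \sqrt{2}}}$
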